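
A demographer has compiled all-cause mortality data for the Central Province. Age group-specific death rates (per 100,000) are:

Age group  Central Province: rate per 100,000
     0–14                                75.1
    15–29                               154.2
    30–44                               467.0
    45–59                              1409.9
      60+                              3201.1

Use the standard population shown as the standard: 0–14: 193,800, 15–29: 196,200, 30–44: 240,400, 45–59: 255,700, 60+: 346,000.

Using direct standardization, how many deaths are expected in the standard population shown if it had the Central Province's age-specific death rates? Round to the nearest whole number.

16252

Expected deaths = Σ (standard pop × age-specific rate ÷ 100,000)
= 193,800×75.1/100,000 + 196,200×154.2/100,000 + 240,400×467.0/100,000 + 255,700×1409.9/100,000 + 346,000×3201.1/100,000
= 145.54 + 302.54 + 1122.67 + 3605.11 + 11075.81 = 16251.67.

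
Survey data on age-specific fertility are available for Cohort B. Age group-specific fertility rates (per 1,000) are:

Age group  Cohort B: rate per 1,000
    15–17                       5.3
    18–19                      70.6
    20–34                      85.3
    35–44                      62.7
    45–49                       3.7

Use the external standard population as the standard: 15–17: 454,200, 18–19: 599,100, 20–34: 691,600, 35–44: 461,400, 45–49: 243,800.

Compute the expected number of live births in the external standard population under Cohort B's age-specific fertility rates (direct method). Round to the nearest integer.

Expected live births = Σ (standard pop × age-specific rate ÷ 1,000)
= 454,200×5.3/1,000 + 599,100×70.6/1,000 + 691,600×85.3/1,000 + 461,400×62.7/1,000 + 243,800×3.7/1,000
= 2407.26 + 42296.46 + 58993.48 + 28929.78 + 902.06 = 133529.04.

133529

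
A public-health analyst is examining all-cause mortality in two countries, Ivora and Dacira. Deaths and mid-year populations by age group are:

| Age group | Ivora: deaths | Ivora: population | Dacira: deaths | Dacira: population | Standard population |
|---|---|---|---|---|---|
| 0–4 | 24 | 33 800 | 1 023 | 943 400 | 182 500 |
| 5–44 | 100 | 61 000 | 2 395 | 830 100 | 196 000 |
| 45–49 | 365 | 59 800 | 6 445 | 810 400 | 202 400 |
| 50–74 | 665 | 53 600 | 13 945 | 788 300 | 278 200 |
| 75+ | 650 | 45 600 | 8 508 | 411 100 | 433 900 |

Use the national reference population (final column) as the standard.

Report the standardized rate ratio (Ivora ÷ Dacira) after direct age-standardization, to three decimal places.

0.696

Age-specific rates per 1 000 for Ivora: 0.710, 1.639, 6.104, 12.407, 14.254.
For Dacira: 1.084, 2.885, 7.953, 17.690, 20.696.
Standard total = 1 293 000; weights = 0.1411, 0.1516, 0.1565, 0.2152, 0.3356.
Ivora: 0.1411×0.710 + 0.1516×1.639 + 0.1565×6.104 + 0.2152×12.407 + 0.3356×14.254 = 8.7570 per 1 000.
Dacira: 0.1411×1.084 + 0.1516×2.885 + 0.1565×7.953 + 0.2152×17.690 + 0.3356×20.696 = 12.5864 per 1 000.
Ratio = 8.7570 ÷ 12.5864 = 0.69575.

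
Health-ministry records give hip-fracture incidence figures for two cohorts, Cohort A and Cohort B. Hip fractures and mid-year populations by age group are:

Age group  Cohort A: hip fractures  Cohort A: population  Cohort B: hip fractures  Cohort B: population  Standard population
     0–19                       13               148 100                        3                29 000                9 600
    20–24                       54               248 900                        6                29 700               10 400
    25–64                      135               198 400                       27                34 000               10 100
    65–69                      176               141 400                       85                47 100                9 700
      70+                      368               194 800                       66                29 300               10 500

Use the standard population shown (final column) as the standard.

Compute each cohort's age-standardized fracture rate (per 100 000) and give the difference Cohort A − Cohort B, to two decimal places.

-20.66

Age-specific rates per 100 000 for Cohort A: 8.78, 21.70, 68.04, 124.47, 188.91.
For Cohort B: 10.34, 20.20, 79.41, 180.47, 225.26.
Standard total = 50 300; weights = 0.1909, 0.2068, 0.2008, 0.1928, 0.2087.
Cohort A: 0.1909×8.78 + 0.2068×21.70 + 0.2008×68.04 + 0.1928×124.47 + 0.2087×188.91 = 83.2619 per 100 000.
Cohort B: 0.1909×10.34 + 0.2068×20.20 + 0.2008×79.41 + 0.1928×180.47 + 0.2087×225.26 = 103.9203 per 100 000.
Difference = 83.2619 − 103.9203 = -20.6583.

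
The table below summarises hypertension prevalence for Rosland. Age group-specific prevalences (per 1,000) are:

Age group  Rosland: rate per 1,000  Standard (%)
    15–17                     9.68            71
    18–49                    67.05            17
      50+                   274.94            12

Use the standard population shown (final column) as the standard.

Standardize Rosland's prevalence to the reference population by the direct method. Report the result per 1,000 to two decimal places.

Standard weights: 0.71, 0.17, 0.12.
Standardized rate: 0.7100×9.68 + 0.1700×67.05 + 0.1200×274.94 = 51.2641 per 1,000.

51.26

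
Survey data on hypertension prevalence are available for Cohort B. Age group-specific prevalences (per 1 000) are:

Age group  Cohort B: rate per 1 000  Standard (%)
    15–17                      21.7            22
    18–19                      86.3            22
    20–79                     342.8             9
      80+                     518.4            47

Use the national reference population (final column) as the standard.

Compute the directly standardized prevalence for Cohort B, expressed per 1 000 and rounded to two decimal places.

Standard weights: 0.22, 0.22, 0.09, 0.47.
Standardized rate: 0.2200×21.7 + 0.2200×86.3 + 0.0900×342.8 + 0.4700×518.4 = 298.2600 per 1 000.

298.26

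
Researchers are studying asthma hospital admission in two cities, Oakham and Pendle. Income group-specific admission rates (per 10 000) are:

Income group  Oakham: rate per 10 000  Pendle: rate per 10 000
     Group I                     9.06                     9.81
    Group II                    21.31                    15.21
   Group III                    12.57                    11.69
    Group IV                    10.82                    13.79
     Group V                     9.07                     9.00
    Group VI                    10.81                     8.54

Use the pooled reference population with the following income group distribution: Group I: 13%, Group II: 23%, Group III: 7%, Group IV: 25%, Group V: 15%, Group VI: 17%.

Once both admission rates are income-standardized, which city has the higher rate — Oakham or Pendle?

Oakham

Standard weights: 0.13, 0.23, 0.07, 0.25, 0.15, 0.17.
Oakham: 0.1300×9.06 + 0.2300×21.31 + 0.0700×12.57 + 0.2500×10.82 + 0.1500×9.07 + 0.1700×10.81 = 12.8622 per 10 000.
Pendle: 0.1300×9.81 + 0.2300×15.21 + 0.0700×11.69 + 0.2500×13.79 + 0.1500×9.00 + 0.1700×8.54 = 11.8412 per 10 000.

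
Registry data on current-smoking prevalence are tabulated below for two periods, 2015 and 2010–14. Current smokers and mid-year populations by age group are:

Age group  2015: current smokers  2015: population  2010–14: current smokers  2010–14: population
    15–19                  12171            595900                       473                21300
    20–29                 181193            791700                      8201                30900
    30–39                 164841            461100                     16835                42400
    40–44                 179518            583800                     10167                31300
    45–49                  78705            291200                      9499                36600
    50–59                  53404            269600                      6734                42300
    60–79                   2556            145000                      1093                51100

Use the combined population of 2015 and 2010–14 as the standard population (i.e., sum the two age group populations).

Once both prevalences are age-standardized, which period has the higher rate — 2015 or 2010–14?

Age-specific rates per 1000 for 2015: 20.425, 228.866, 357.495, 307.499, 270.278, 198.086, 17.628.
For 2010–14: 22.207, 265.405, 397.052, 324.824, 259.536, 159.196, 21.389.
Combined standard total = 3394200; weights = 0.1818, 0.2424, 0.1483, 0.1812, 0.0966, 0.0919, 0.0578.
2015: 0.1818×20.425 + 0.2424×228.866 + 0.1483×357.495 + 0.1812×307.499 + 0.0966×270.278 + 0.0919×198.086 + 0.0578×17.628 = 213.2607 per 1000.
2010–14: 0.1818×22.207 + 0.2424×265.405 + 0.1483×397.052 + 0.1812×324.824 + 0.0966×259.536 + 0.0919×159.196 + 0.0578×21.389 = 227.0539 per 1000.
The crude rates (214.25 vs 207.12) would put 2015 higher, but that reflects its age composition; once standardized to a common age structure, 2010–14 has the higher underlying rate.

2010–14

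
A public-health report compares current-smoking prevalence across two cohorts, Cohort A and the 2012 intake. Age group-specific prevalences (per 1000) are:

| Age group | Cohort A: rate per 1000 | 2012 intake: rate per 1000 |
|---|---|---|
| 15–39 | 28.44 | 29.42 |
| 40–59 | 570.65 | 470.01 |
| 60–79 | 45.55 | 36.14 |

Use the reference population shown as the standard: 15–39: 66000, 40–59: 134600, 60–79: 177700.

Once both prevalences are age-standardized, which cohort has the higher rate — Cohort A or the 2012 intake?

Cohort A

Standard total = 378300; weights = 0.1745, 0.3558, 0.4697.
Cohort A: 0.1745×28.44 + 0.3558×570.65 + 0.4697×45.55 = 229.3967 per 1000.
The 2012 intake: 0.1745×29.42 + 0.3558×470.01 + 0.4697×36.14 = 189.3395 per 1000.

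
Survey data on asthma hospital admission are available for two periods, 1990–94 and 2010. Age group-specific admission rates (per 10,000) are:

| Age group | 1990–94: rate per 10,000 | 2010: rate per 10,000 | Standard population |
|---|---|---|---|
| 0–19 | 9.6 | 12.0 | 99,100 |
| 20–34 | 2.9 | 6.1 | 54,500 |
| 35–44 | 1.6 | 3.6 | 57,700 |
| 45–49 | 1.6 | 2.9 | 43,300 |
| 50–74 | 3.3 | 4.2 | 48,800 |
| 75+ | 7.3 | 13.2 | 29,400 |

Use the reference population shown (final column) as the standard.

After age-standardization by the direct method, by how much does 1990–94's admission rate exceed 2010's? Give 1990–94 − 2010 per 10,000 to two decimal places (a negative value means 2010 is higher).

Standard total = 332,800; weights = 0.2978, 0.1638, 0.1734, 0.1301, 0.1466, 0.0883.
1990–94: 0.2978×9.6 + 0.1638×2.9 + 0.1734×1.6 + 0.1301×1.6 + 0.1466×3.3 + 0.0883×7.3 = 4.9479 per 10,000.
2010: 0.2978×12.0 + 0.1638×6.1 + 0.1734×3.6 + 0.1301×2.9 + 0.1466×4.2 + 0.0883×13.2 = 7.3557 per 10,000.
Difference = 4.9479 − 7.3557 = -2.4078.

-2.41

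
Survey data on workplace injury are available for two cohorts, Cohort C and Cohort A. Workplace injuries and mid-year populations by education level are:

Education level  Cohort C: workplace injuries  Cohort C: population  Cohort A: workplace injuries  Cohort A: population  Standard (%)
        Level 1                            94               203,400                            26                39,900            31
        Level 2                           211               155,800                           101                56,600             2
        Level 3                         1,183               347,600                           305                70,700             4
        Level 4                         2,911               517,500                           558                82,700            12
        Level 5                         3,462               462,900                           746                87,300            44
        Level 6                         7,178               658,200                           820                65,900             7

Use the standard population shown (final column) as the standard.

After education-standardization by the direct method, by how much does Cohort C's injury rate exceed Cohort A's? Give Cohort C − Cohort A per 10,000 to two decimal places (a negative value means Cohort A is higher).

-8.15

Education-specific rates per 10,000 for Cohort C: 4.62, 13.54, 34.03, 56.25, 74.79, 109.05.
For Cohort A: 6.52, 17.84, 43.14, 67.47, 85.45, 124.43.
Standard weights: 0.31, 0.02, 0.04, 0.12, 0.44, 0.07.
Cohort C: 0.3100×4.62 + 0.0200×13.54 + 0.0400×34.03 + 0.1200×56.25 + 0.4400×74.79 + 0.0700×109.05 = 50.3562 per 10,000.
Cohort A: 0.3100×6.52 + 0.0200×17.84 + 0.0400×43.14 + 0.1200×67.47 + 0.4400×85.45 + 0.0700×124.43 = 58.5085 per 10,000.
Difference = 50.3562 − 58.5085 = -8.1524.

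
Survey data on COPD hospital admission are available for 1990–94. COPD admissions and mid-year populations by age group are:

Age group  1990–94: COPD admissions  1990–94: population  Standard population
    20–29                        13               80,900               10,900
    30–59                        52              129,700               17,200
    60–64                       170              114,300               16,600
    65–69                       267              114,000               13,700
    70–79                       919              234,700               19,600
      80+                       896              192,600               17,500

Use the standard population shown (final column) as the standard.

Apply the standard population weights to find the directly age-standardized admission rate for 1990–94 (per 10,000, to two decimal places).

23.41

Age-specific rates per 10,000 for 1990–94: 1.61, 4.01, 14.87, 23.42, 39.16, 46.52.
Standard total = 95,500; weights = 0.1141, 0.1801, 0.1738, 0.1435, 0.2052, 0.1832.
Standardized rate: 0.1141×1.61 + 0.1801×4.01 + 0.1738×14.87 + 0.1435×23.42 + 0.2052×39.16 + 0.1832×46.52 = 23.4118 per 10,000.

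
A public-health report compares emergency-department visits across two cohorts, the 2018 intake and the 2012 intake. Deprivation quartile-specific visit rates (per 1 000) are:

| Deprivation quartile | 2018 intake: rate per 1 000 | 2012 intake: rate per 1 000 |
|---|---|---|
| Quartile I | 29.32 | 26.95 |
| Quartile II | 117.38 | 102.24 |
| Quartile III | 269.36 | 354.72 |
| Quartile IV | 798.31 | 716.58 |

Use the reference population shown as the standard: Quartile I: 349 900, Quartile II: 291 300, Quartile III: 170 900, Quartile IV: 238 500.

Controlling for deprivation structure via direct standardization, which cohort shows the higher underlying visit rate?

2018 intake

Standard total = 1 050 600; weights = 0.3330, 0.2773, 0.1627, 0.2270.
The 2018 intake: 0.3330×29.32 + 0.2773×117.38 + 0.1627×269.36 + 0.2270×798.31 = 267.3543 per 1 000.
The 2012 intake: 0.3330×26.95 + 0.2773×102.24 + 0.1627×354.72 + 0.2270×716.58 = 257.6987 per 1 000.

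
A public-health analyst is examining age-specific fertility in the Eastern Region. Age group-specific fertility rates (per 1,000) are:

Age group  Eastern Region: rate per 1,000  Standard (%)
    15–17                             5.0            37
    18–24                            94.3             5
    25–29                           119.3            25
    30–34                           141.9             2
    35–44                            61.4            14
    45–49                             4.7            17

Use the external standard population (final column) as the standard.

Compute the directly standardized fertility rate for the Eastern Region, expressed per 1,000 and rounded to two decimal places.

48.62

Standard weights: 0.37, 0.05, 0.25, 0.02, 0.14, 0.17.
Standardized rate: 0.3700×5.0 + 0.0500×94.3 + 0.2500×119.3 + 0.0200×141.9 + 0.1400×61.4 + 0.1700×4.7 = 48.6230 per 1,000.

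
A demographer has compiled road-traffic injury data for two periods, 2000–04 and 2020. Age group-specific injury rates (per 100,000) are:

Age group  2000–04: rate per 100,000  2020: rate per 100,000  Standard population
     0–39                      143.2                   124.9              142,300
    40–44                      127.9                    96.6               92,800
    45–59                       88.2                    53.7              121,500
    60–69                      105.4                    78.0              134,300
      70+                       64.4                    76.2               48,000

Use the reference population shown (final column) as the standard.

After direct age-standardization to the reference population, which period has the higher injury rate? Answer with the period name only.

2000–04

Standard total = 538,900; weights = 0.2641, 0.1722, 0.2255, 0.2492, 0.0891.
2000–04: 0.2641×143.2 + 0.1722×127.9 + 0.2255×88.2 + 0.2492×105.4 + 0.0891×64.4 = 111.7261 per 100,000.
2020: 0.2641×124.9 + 0.1722×96.6 + 0.2255×53.7 + 0.2492×78.0 + 0.0891×76.2 = 87.9482 per 100,000.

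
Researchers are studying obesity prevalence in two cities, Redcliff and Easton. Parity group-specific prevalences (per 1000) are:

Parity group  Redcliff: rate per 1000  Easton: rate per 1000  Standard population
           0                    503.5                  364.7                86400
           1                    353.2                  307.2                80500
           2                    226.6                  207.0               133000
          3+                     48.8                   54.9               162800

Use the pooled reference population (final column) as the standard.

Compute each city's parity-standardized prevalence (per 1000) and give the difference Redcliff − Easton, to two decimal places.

37.41

Standard total = 462700; weights = 0.1867, 0.1740, 0.2874, 0.3518.
Redcliff: 0.1867×503.5 + 0.1740×353.2 + 0.2874×226.6 + 0.3518×48.8 = 237.7727 per 1000.
Easton: 0.1867×364.7 + 0.1740×307.2 + 0.2874×207.0 + 0.3518×54.9 = 200.3640 per 1000.
Difference = 237.7727 − 200.3640 = 37.4088.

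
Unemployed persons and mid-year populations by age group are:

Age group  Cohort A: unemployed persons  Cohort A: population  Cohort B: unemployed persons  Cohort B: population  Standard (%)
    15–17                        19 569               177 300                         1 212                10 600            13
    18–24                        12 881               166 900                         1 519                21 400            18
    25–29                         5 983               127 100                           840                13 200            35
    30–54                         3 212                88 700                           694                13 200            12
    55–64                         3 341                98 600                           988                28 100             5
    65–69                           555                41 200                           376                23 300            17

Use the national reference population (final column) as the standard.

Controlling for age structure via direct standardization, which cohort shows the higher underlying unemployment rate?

Cohort B

Age-specific rates per 1 000 for Cohort A: 110.372, 77.178, 47.073, 36.212, 33.884, 13.471.
For Cohort B: 114.340, 70.981, 63.636, 52.576, 35.160, 16.137.
Standard weights: 0.13, 0.18, 0.35, 0.12, 0.05, 0.17.
Cohort A: 0.1300×110.372 + 0.1800×77.178 + 0.3500×47.073 + 0.1200×36.212 + 0.0500×33.884 + 0.1700×13.471 = 53.0457 per 1 000.
Cohort B: 0.1300×114.340 + 0.1800×70.981 + 0.3500×63.636 + 0.1200×52.576 + 0.0500×35.160 + 0.1700×16.137 = 60.7240 per 1 000.
The crude rates (65.08 vs 51.27) would put Cohort A higher, but that reflects its age composition; once standardized to a common age structure, Cohort B has the higher underlying rate.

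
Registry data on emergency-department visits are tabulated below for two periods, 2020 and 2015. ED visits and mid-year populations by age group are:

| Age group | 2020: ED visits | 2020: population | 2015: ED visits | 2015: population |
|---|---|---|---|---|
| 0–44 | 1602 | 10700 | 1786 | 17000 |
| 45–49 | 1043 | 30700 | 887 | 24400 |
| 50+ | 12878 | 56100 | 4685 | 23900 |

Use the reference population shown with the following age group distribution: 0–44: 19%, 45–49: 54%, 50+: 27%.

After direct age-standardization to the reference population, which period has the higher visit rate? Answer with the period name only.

Age-specific rates per 1000 for 2020: 149.720, 33.974, 229.554.
For 2015: 105.059, 36.352, 196.025.
Standard weights: 0.19, 0.54, 0.27.
2020: 0.1900×149.720 + 0.5400×33.974 + 0.2700×229.554 = 108.7723 per 1000.
2015: 0.1900×105.059 + 0.5400×36.352 + 0.2700×196.025 = 92.5183 per 1000.

2020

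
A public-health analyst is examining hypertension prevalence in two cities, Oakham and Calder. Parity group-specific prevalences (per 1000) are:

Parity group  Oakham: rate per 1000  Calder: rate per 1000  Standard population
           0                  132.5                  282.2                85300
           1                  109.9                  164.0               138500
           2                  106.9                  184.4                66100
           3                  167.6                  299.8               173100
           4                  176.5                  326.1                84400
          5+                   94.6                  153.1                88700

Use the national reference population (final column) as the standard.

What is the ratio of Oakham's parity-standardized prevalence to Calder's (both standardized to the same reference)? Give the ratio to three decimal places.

Standard total = 636100; weights = 0.1341, 0.2177, 0.1039, 0.2721, 0.1327, 0.1394.
Oakham: 0.1341×132.5 + 0.2177×109.9 + 0.1039×106.9 + 0.2721×167.6 + 0.1327×176.5 + 0.1394×94.6 = 135.0238 per 1000.
Calder: 0.1341×282.2 + 0.2177×164.0 + 0.1039×184.4 + 0.2721×299.8 + 0.1327×326.1 + 0.1394×153.1 = 238.9132 per 1000.
Ratio = 135.0238 ÷ 238.9132 = 0.56516.

0.565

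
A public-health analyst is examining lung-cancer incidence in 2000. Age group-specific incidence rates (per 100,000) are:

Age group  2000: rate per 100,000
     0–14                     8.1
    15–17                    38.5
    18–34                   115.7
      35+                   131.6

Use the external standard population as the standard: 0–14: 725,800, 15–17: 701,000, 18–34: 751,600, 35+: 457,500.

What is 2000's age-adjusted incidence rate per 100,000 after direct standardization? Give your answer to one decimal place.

68.3

Standard total = 2,635,900; weights = 0.2754, 0.2659, 0.2851, 0.1736.
Standardized rate: 0.2754×8.1 + 0.2659×38.5 + 0.2851×115.7 + 0.1736×131.6 = 68.3010 per 100,000.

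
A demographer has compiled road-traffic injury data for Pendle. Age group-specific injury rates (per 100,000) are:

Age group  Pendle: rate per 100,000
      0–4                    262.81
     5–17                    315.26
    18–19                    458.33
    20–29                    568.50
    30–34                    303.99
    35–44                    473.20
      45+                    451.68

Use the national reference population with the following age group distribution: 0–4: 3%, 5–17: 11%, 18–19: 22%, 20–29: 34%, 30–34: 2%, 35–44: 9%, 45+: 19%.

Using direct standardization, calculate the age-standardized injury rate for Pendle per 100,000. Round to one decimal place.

Standard weights: 0.03, 0.11, 0.22, 0.34, 0.02, 0.09, 0.19.
Standardized rate: 0.0300×262.81 + 0.1100×315.26 + 0.2200×458.33 + 0.3400×568.50 + 0.0200×303.99 + 0.0900×473.20 + 0.1900×451.68 = 471.1725 per 100,000.

471.2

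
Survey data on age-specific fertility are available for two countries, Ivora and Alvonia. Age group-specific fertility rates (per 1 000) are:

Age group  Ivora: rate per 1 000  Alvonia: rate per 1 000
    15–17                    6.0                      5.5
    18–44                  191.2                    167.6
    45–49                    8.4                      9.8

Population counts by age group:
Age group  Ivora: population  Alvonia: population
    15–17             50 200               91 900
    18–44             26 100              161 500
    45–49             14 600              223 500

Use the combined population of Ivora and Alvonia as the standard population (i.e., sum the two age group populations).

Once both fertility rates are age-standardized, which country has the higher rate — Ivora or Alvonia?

Combined standard total = 567 800; weights = 0.2503, 0.3304, 0.4193.
Ivora: 0.2503×6.0 + 0.3304×191.2 + 0.4193×8.4 = 68.1961 per 1 000.
Alvonia: 0.2503×5.5 + 0.3304×167.6 + 0.4193×9.8 = 60.8607 per 1 000.
The crude rates (59.56 vs 62.41) would put Alvonia higher, but that reflects its age composition; once standardized to a common age structure, Ivora has the higher underlying rate.

Ivora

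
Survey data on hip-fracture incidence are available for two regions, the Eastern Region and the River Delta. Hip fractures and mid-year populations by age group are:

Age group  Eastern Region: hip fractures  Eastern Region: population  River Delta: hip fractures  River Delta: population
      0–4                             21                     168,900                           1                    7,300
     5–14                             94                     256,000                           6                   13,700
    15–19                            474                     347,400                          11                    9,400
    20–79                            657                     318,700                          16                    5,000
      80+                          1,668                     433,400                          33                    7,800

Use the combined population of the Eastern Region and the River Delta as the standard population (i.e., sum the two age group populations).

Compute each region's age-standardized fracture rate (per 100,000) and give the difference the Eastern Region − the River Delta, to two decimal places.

-31.20

Age-specific rates per 100,000 for the Eastern Region: 12.43, 36.72, 136.44, 206.15, 384.86.
For the River Delta: 13.70, 43.80, 117.02, 320.00, 423.08.
Combined standard total = 1,567,600; weights = 0.1124, 0.1720, 0.2276, 0.2065, 0.2814.
The Eastern Region: 0.1124×12.43 + 0.1720×36.72 + 0.2276×136.44 + 0.2065×206.15 + 0.2814×384.86 = 189.6587 per 100,000.
The River Delta: 0.1124×13.70 + 0.1720×43.80 + 0.2276×117.02 + 0.2065×320.00 + 0.2814×423.08 = 220.8625 per 100,000.
Difference = 189.6587 − 220.8625 = -31.2038.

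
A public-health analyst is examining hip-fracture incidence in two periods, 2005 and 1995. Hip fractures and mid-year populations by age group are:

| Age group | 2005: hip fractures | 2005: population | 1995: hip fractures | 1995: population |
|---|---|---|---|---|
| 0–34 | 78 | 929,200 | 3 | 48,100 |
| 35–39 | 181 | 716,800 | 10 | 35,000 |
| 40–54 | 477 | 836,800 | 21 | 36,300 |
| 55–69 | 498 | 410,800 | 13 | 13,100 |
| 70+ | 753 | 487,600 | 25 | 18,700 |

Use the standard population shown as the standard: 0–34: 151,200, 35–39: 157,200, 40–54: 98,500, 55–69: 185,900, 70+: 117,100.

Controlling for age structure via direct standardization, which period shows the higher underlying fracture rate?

2005

Age-specific rates per 100,000 for 2005: 8.39, 25.25, 57.00, 121.23, 154.43.
For 1995: 6.24, 28.57, 57.85, 99.24, 133.69.
Standard total = 709,900; weights = 0.2130, 0.2214, 0.1388, 0.2619, 0.1650.
2005: 0.2130×8.39 + 0.2214×25.25 + 0.1388×57.00 + 0.2619×121.23 + 0.1650×154.43 = 72.5078 per 100,000.
1995: 0.2130×6.24 + 0.2214×28.57 + 0.1388×57.85 + 0.2619×99.24 + 0.1650×133.69 = 63.7216 per 100,000.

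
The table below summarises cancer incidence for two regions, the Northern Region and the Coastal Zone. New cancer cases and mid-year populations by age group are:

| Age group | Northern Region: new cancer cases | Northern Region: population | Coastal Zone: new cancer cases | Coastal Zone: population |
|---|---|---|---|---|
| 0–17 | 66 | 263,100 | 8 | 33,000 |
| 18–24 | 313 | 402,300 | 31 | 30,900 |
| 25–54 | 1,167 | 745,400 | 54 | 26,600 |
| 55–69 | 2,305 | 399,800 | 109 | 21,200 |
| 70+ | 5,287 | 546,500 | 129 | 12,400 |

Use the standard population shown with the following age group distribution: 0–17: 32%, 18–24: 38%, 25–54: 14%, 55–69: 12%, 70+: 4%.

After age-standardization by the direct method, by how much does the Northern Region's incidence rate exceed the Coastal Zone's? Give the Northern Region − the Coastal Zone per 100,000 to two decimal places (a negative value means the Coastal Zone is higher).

-10.22

Age-specific rates per 100,000 for the Northern Region: 25.09, 77.80, 156.56, 576.54, 967.43.
For the Coastal Zone: 24.24, 100.32, 203.01, 514.15, 1040.32.
Standard weights: 0.32, 0.38, 0.14, 0.12, 0.04.
The Northern Region: 0.3200×25.09 + 0.3800×77.80 + 0.1400×156.56 + 0.1200×576.54 + 0.0400×967.43 = 167.3926 per 100,000.
The Coastal Zone: 0.3200×24.24 + 0.3800×100.32 + 0.1400×203.01 + 0.1200×514.15 + 0.0400×1040.32 = 177.6126 per 100,000.
Difference = 167.3926 − 177.6126 = -10.2201.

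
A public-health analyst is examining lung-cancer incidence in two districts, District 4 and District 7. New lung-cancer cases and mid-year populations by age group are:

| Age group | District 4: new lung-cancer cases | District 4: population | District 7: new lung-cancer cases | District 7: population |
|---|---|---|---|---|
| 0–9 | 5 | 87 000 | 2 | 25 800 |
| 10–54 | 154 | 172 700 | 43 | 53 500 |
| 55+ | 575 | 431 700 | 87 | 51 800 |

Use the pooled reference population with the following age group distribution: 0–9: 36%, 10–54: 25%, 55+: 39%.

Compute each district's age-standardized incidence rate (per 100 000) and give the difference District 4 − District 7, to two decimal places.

-12.08

Age-specific rates per 100 000 for District 4: 5.75, 89.17, 133.19.
For District 7: 7.75, 80.37, 167.95.
Standard weights: 0.36, 0.25, 0.39.
District 4: 0.3600×5.75 + 0.2500×89.17 + 0.3900×133.19 = 76.3078 per 100 000.
District 7: 0.3600×7.75 + 0.2500×80.37 + 0.3900×167.95 = 88.3861 per 100 000.
Difference = 76.3078 − 88.3861 = -12.0783.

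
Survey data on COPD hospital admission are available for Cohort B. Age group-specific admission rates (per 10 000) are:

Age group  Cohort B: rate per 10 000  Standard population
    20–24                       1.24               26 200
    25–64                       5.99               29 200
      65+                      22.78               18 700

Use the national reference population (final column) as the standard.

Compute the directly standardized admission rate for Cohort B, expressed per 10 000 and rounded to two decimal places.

8.55

Standard total = 74 100; weights = 0.3536, 0.3941, 0.2524.
Standardized rate: 0.3536×1.24 + 0.3941×5.99 + 0.2524×22.78 = 8.5477 per 10 000.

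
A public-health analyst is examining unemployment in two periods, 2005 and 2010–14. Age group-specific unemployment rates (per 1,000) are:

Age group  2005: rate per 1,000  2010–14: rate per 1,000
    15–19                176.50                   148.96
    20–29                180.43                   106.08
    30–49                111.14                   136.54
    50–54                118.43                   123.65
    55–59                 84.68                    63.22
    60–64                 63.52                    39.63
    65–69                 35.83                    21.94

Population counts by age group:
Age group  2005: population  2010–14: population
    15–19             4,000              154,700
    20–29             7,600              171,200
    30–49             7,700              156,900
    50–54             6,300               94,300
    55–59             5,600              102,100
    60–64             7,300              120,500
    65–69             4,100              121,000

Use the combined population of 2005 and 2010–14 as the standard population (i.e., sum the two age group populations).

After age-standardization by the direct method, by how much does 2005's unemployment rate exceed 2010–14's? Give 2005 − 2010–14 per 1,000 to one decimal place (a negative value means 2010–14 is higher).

20.8

Combined standard total = 963,300; weights = 0.1647, 0.1856, 0.1709, 0.1044, 0.1118, 0.1327, 0.1299.
2005: 0.1647×176.50 + 0.1856×180.43 + 0.1709×111.14 + 0.1044×118.43 + 0.1118×84.68 + 0.1327×63.52 + 0.1299×35.83 = 116.4740 per 1,000.
2010–14: 0.1647×148.96 + 0.1856×106.08 + 0.1709×136.54 + 0.1044×123.65 + 0.1118×63.22 + 0.1327×39.63 + 0.1299×21.94 = 95.6493 per 1,000.
Difference = 116.4740 − 95.6493 = 20.8247.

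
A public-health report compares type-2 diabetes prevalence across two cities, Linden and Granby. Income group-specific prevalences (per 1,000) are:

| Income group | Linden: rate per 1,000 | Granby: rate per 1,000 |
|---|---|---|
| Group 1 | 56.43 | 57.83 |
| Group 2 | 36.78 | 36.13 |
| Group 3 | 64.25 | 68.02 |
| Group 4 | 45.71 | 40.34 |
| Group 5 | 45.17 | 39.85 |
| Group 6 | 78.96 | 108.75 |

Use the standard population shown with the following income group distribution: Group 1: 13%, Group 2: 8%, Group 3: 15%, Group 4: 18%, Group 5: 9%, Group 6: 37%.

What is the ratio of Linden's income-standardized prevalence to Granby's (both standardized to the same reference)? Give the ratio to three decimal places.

Standard weights: 0.13, 0.08, 0.15, 0.18, 0.09, 0.37.
Linden: 0.1300×56.43 + 0.0800×36.78 + 0.1500×64.25 + 0.1800×45.71 + 0.0900×45.17 + 0.3700×78.96 = 61.4241 per 1,000.
Granby: 0.1300×57.83 + 0.0800×36.13 + 0.1500×68.02 + 0.1800×40.34 + 0.0900×39.85 + 0.3700×108.75 = 71.6965 per 1,000.
Ratio = 61.4241 ÷ 71.6965 = 0.85672.

0.857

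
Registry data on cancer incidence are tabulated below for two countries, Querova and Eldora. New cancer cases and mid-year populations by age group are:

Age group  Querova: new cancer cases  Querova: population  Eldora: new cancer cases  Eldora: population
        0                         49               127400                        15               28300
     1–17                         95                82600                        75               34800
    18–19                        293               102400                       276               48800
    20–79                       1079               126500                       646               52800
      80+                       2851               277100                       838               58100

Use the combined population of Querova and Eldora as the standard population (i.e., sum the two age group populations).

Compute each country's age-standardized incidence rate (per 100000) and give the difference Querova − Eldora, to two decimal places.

-278.38

Age-specific rates per 100000 for Querova: 38.46, 115.01, 286.13, 852.96, 1028.87.
For Eldora: 53.00, 215.52, 565.57, 1223.48, 1442.34.
Combined standard total = 938800; weights = 0.1659, 0.1251, 0.1611, 0.1910, 0.3571.
Querova: 0.1659×38.46 + 0.1251×115.01 + 0.1611×286.13 + 0.1910×852.96 + 0.3571×1028.87 = 597.1113 per 100000.
Eldora: 0.1659×53.00 + 0.1251×215.52 + 0.1611×565.57 + 0.1910×1223.48 + 0.3571×1442.34 = 875.4928 per 100000.
Difference = 597.1113 − 875.4928 = -278.3815.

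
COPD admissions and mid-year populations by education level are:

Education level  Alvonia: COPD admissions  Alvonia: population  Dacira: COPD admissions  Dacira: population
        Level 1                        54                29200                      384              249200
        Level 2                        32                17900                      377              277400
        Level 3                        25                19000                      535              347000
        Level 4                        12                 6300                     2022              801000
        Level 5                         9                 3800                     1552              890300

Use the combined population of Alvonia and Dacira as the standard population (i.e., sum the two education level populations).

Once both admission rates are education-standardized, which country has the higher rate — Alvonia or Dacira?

Alvonia

Education-specific rates per 10000 for Alvonia: 18.49, 17.88, 13.16, 19.05, 23.68.
For Dacira: 15.41, 13.59, 15.42, 25.24, 17.43.
Combined standard total = 2641100; weights = 0.1054, 0.1118, 0.1386, 0.3057, 0.3385.
Alvonia: 0.1054×18.49 + 0.1118×17.88 + 0.1386×13.16 + 0.3057×19.05 + 0.3385×23.68 = 19.6117 per 10000.
Dacira: 0.1054×15.41 + 0.1118×13.59 + 0.1386×15.42 + 0.3057×25.24 + 0.3385×17.43 = 18.8980 per 10000.
The crude rates (17.32 vs 18.99) would put Dacira higher, but that reflects its education composition; once standardized to a common education structure, Alvonia has the higher underlying rate.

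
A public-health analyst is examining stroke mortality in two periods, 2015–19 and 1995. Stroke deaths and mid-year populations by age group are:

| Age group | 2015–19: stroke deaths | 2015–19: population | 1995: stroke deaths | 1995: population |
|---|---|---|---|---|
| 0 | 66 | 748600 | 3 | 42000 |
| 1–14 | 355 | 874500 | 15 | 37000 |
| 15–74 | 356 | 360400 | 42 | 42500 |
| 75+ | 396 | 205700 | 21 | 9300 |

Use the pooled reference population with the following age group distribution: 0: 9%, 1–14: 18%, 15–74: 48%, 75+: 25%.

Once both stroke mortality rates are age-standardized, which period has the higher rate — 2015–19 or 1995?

Age-specific rates per 100000 for 2015–19: 8.82, 40.59, 98.78, 192.51.
For 1995: 7.14, 40.54, 98.82, 225.81.
Standard weights: 0.09, 0.18, 0.48, 0.25.
2015–19: 0.0900×8.82 + 0.1800×40.59 + 0.4800×98.78 + 0.2500×192.51 = 103.6428 per 100000.
1995: 0.0900×7.14 + 0.1800×40.54 + 0.4800×98.82 + 0.2500×225.81 = 111.8271 per 100000.

1995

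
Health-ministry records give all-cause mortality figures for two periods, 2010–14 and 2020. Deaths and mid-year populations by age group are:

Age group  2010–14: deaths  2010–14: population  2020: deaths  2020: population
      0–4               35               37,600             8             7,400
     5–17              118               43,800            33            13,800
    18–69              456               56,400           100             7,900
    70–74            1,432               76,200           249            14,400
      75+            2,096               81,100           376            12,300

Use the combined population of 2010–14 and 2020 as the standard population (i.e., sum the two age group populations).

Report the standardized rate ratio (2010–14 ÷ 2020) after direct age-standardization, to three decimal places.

0.891

Age-specific rates per 100,000 for 2010–14: 93.09, 269.41, 808.51, 1879.27, 2584.46.
For 2020: 108.11, 239.13, 1265.82, 1729.17, 3056.91.
Combined standard total = 350,900; weights = 0.1282, 0.1641, 0.1832, 0.2582, 0.2662.
2010–14: 0.1282×93.09 + 0.1641×269.41 + 0.1832×808.51 + 0.2582×1879.27 + 0.2662×2584.46 = 1377.4414 per 100,000.
2020: 0.1282×108.11 + 0.1641×239.13 + 0.1832×1265.82 + 0.2582×1729.17 + 0.2662×3056.91 = 1545.1956 per 100,000.
Ratio = 1377.4414 ÷ 1545.1956 = 0.89143.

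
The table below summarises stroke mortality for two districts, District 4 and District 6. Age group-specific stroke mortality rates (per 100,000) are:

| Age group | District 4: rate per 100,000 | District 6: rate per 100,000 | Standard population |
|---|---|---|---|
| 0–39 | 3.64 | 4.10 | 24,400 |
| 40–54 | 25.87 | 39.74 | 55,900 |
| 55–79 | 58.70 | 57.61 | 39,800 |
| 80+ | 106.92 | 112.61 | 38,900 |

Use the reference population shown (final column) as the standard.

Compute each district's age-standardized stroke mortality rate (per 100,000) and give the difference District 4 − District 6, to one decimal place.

-6.1

Standard total = 159,000; weights = 0.1535, 0.3516, 0.2503, 0.2447.
District 4: 0.1535×3.64 + 0.3516×25.87 + 0.2503×58.70 + 0.2447×106.92 = 50.5056 per 100,000.
District 6: 0.1535×4.10 + 0.3516×39.74 + 0.2503×57.61 + 0.2447×112.61 = 56.5718 per 100,000.
Difference = 50.5056 − 56.5718 = -6.0661.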